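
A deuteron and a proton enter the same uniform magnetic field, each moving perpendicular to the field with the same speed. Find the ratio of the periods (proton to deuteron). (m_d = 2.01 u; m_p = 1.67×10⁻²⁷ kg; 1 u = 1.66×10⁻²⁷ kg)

ratio ≈ 0.501

T = 2πm/(qB) is independent of speed, so T₂/T₁ = (m₂/q₂)/(m₁/q₁).
T_{proton}/T_{deuteron} = (1.67×10^-27/1e) / (3.34×10^-27/1e) = 0.501.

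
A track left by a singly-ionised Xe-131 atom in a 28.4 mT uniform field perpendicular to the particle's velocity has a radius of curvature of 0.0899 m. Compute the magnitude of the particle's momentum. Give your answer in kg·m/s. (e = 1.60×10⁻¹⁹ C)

p ≈ 4.09×10^-22 kg·m/s

Since qvB = mv²/r, the momentum p = mv = qBr.
p = (1×1.60×10^-19)(0.0284)(0.0899) = 4.09×10^-22 kg·m/s.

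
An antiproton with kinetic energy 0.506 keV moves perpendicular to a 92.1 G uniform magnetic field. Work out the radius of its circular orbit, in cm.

r ≈ 35.3 cm

Convert the energy: K = 0.506 keV = 8.10×10^-17 J.
v = √(2K/m) = √(2·8.10×10^-17/1.67×10^-27) = 3.11×10^5 m/s.
r = mv/(qB) = (1.67×10^-27)(3.11×10^5) / [(1×1.60×10^-19)(9.21×10^-3)] = 0.353 m.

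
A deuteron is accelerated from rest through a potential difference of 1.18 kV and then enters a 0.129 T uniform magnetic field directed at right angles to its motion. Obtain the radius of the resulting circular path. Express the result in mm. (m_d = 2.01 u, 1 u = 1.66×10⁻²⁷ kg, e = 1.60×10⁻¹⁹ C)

r ≈ 54.4 mm

The kinetic energy gained is K = qV = (1×1.60×10^-19)(1180) = 1.89×10^-16 J.
v = √(2K/m) = 3.36×10^5 m/s.
r = mv/(qB) = (3.34×10^-27)(3.36×10^5) / [(1×1.60×10^-19)(0.129)] = 0.0544 m.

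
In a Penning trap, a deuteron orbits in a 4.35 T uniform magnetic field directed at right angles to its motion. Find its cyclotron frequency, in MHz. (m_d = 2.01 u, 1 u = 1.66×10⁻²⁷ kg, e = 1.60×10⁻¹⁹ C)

f = qB/(2πm) = (1×1.60×10^-19)(4.35) / [2π(3.34×10^-27)] = 3.32×10^7 Hz.

f ≈ 33.2 MHz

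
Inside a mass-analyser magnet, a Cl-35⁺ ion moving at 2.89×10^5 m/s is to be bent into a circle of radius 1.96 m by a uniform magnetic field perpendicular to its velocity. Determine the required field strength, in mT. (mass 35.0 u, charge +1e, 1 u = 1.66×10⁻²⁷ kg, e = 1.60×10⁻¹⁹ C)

B ≈ 53.5 mT

qvB = mv²/r gives B = mv/(qr).
B = (5.81×10^-26)(2.89×10^5) / [(1×1.60×10^-19)(1.96)] = 0.0535 T.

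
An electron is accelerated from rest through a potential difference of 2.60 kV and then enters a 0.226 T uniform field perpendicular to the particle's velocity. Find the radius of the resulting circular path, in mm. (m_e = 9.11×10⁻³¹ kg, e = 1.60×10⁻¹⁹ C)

The kinetic energy gained is K = qV = (1×1.60×10^-19)(2600) = 4.16×10^-16 J.
v = √(2K/m) = 3.02×10^7 m/s.
r = mv/(qB) = (9.11×10^-31)(3.02×10^7) / [(1×1.60×10^-19)(0.226)] = 7.61×10^-4 m.

r ≈ 0.761 mm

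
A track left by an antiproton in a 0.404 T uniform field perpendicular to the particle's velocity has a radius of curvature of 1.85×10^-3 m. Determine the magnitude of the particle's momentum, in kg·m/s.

Since qvB = mv²/r, the momentum p = mv = qBr.
p = (1×1.60×10^-19)(0.404)(1.85×10^-3) = 1.20×10^-22 kg·m/s.

p ≈ 1.20×10^-22 kg·m/s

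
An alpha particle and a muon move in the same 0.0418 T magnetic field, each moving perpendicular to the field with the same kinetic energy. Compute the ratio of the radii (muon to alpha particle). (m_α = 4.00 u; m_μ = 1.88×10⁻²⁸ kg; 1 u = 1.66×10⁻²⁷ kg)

r = √(2mK)/(qB) ⇒ at equal K, r ∝ √m/q.
r_{muon}/r_{alpha particle} = 0.337.

ratio ≈ 0.337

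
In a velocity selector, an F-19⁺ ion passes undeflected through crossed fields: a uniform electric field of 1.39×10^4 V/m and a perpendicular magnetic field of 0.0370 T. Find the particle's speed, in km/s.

For zero net force, qE = qvB, so v = E/B.
v = (1.39×10^4) / (0.0370) = 3.76×10^5 m/s.

v ≈ 376 km/s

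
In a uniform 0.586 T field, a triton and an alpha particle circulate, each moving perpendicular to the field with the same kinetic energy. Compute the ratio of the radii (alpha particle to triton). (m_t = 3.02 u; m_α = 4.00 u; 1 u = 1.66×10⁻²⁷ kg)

r = √(2mK)/(qB) ⇒ at equal K, r ∝ √m/q.
r_{alpha particle}/r_{triton} = 0.575.

ratio ≈ 0.575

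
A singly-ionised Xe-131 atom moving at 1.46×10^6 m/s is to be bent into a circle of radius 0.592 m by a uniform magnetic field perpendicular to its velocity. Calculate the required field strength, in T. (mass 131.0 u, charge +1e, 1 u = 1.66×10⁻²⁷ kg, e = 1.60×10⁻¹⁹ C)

B ≈ 3.35 T

qvB = mv²/r gives B = mv/(qr).
B = (2.17×10^-25)(1.46×10^6) / [(1×1.60×10^-19)(0.592)] = 3.35 T.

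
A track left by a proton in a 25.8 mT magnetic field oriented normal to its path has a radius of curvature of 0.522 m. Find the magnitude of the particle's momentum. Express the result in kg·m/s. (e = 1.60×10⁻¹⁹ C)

Since qvB = mv²/r, the momentum p = mv = qBr.
p = (1×1.60×10^-19)(0.0258)(0.522) = 2.15×10^-21 kg·m/s.

p ≈ 2.15×10^-21 kg·m/s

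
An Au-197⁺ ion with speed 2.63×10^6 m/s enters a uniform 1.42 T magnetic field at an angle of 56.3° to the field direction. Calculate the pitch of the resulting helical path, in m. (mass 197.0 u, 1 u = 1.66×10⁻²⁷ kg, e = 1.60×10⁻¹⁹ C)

pitch ≈ 13.2 m

The velocity component along B is v∥ = v cos56.3° = 1.46×10^6 m/s.
The cyclotron period T = 2πm/(qB) = 9.04×10^-6 s is set by m, q, B alone.
Pitch = v∥·T = (1.46×10^6)(9.04×10^-6) = 13.2 m.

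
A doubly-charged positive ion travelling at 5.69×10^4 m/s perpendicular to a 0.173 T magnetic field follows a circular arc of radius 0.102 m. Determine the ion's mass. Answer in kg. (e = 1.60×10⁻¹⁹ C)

m ≈ 9.92×10^-26 kg

qvB = mv²/r ⇒ m = qBr/v.
m = (2×1.60×10^-19)(0.173)(0.102) / (5.69×10^4) = 9.92×10^-26 kg.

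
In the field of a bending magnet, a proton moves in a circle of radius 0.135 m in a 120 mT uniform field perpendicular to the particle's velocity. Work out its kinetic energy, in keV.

v = qBr/m = (1×1.60×10^-19)(0.120)(0.135) / (1.67×10^-27) = 1.55×10^6 m/s.
K = ½mv² = 0.5·(1.67×10^-27)·(1.55×10^6)² = 2.01×10^-15 J = 12.6 keV.

K ≈ 12.6 keV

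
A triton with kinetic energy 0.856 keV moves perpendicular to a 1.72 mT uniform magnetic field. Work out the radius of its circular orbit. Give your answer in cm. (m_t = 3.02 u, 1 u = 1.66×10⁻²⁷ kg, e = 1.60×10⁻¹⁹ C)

Convert the energy: K = 0.856 keV = 1.37×10^-16 J.
v = √(2K/m) = √(2·1.37×10^-16/5.01×10^-27) = 2.34×10^5 m/s.
r = mv/(qB) = (5.01×10^-27)(2.34×10^5) / [(1×1.60×10^-19)(1.72×10^-3)] = 4.26 m.

r ≈ 426 cm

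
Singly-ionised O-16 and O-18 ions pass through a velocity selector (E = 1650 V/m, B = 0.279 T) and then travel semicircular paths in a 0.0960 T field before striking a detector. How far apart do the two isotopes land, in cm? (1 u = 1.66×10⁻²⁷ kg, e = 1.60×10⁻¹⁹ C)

Δd ≈ 0.256 cm

Both emerge at v = E/B₁ = 5910 m/s.
r = mv/(qB₂), so r₁ = 0.01023 m and r₂ = 0.01150 m, giving Δr = 1.28×10^-3 m.
After a semicircle each ion lands a diameter 2r from the entry slit, so the separation is 2Δr = 2.56×10^-3 m.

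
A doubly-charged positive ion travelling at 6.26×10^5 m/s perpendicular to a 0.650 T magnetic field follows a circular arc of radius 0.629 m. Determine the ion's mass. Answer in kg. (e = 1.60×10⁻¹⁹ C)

qvB = mv²/r ⇒ m = qBr/v.
m = (2×1.60×10^-19)(0.650)(0.629) / (6.26×10^5) = 2.09×10^-25 kg.

m ≈ 2.09×10^-25 kg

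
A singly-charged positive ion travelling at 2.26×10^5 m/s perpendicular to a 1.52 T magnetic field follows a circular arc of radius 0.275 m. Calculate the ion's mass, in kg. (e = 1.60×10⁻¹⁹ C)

qvB = mv²/r ⇒ m = qBr/v.
m = (1×1.60×10^-19)(1.52)(0.275) / (2.26×10^5) = 2.96×10^-25 kg.

m ≈ 2.96×10^-25 kg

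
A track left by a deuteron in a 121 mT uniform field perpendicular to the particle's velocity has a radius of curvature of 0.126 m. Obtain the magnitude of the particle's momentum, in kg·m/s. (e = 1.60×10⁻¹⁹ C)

Since qvB = mv²/r, the momentum p = mv = qBr.
p = (1×1.60×10^-19)(0.121)(0.126) = 2.44×10^-21 kg·m/s.

p ≈ 2.44×10^-21 kg·m/s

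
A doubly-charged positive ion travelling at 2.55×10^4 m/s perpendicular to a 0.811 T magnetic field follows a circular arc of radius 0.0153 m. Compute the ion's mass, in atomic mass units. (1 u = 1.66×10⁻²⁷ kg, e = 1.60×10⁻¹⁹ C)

qvB = mv²/r ⇒ m = qBr/v.
m = (2×1.60×10^-19)(0.811)(0.0153) / (2.55×10^4) = 1.56×10^-25 kg = 93.8 u.

m ≈ 93.8 u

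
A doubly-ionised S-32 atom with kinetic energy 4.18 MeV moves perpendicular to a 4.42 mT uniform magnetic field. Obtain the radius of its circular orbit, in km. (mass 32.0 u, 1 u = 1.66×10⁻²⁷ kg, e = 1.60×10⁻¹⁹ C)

Convert the energy: K = 4.18 MeV = 6.69×10^-13 J.
v = √(2K/m) = √(2·6.69×10^-13/5.31×10^-26) = 5.02×10^6 m/s.
r = mv/(qB) = (5.31×10^-26)(5.02×10^6) / [(2×1.60×10^-19)(4.42×10^-3)] = 188 m.

r ≈ 0.188 km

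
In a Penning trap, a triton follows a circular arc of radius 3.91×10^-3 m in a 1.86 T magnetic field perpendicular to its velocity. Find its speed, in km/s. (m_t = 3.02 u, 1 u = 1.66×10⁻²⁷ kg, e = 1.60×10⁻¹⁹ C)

From qvB = mv²/r, v = qBr/m.
v = (1×1.60×10^-19)(1.86)(3.91×10^-3) / (5.01×10^-27) = 2.32×10^5 m/s.

v ≈ 232 km/s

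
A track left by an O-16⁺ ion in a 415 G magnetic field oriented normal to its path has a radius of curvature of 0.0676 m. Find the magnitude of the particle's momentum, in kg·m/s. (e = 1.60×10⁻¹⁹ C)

Since qvB = mv²/r, the momentum p = mv = qBr.
p = (1×1.60×10^-19)(0.0415)(0.0676) = 4.49×10^-22 kg·m/s.

p ≈ 4.49×10^-22 kg·m/s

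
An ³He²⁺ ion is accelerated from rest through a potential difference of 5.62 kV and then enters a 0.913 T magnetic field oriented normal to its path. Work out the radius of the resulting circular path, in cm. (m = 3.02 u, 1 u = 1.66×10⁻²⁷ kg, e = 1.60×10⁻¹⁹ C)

The kinetic energy gained is K = qV = (2×1.60×10^-19)(5620) = 1.80×10^-15 J.
v = √(2K/m) = 8.47×10^5 m/s.
r = mv/(qB) = (5.01×10^-27)(8.47×10^5) / [(2×1.60×10^-19)(0.913)] = 0.0145 m.

r ≈ 1.45 cm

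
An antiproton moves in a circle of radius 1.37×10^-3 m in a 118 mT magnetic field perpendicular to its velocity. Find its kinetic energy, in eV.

v = qBr/m = (1×1.60×10^-19)(0.118)(1.37×10^-3) / (1.67×10^-27) = 1.55×10^4 m/s.
K = ½mv² = 0.5·(1.67×10^-27)·(1.55×10^4)² = 2.00×10^-19 J = 1.25 eV.

K ≈ 1.25 eV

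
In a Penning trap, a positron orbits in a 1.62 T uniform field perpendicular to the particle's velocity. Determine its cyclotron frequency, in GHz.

f ≈ 45.3 GHz

f = qB/(2πm) = (1×1.60×10^-19)(1.62) / [2π(9.11×10^-31)] = 4.53×10^10 Hz.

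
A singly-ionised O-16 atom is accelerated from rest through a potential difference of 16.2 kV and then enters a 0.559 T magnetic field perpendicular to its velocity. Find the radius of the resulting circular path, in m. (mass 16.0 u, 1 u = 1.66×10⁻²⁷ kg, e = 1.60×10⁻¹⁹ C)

The kinetic energy gained is K = qV = (1×1.60×10^-19)(1.62×10^4) = 2.59×10^-15 J.
v = √(2K/m) = 4.42×10^5 m/s.
r = mv/(qB) = (2.66×10^-26)(4.42×10^5) / [(1×1.60×10^-19)(0.559)] = 0.131 m.

r ≈ 0.131 m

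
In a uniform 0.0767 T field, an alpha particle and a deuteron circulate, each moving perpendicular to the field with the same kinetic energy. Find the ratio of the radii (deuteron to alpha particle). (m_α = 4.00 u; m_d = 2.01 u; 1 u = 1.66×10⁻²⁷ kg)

ratio ≈ 1.42

r = √(2mK)/(qB) ⇒ at equal K, r ∝ √m/q.
r_{deuteron}/r_{alpha particle} = 1.42.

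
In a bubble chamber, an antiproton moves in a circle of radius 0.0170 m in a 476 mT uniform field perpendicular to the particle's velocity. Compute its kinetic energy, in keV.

v = qBr/m = (1×1.60×10^-19)(0.476)(0.0170) / (1.67×10^-27) = 7.75×10^5 m/s.
K = ½mv² = 0.5·(1.67×10^-27)·(7.75×10^5)² = 5.02×10^-16 J = 3.14 keV.

K ≈ 3.14 keV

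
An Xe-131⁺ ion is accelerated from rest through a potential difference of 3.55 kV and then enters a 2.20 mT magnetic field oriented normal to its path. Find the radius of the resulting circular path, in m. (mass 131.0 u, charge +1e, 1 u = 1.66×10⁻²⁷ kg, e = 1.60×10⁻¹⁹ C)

The kinetic energy gained is K = qV = (1×1.60×10^-19)(3550) = 5.68×10^-16 J.
v = √(2K/m) = 7.23×10^4 m/s.
r = mv/(qB) = (2.17×10^-25)(7.23×10^4) / [(1×1.60×10^-19)(2.20×10^-3)] = 44.7 m.

r ≈ 44.7 m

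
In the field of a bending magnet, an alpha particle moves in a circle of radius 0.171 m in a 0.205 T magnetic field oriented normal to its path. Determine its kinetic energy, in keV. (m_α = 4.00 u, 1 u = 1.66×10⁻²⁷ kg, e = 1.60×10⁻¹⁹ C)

v = qBr/m = (2×1.60×10^-19)(0.205)(0.171) / (6.64×10^-27) = 1.69×10^6 m/s.
K = ½mv² = 0.5·(6.64×10^-27)·(1.69×10^6)² = 9.48×10^-15 J = 59.2 keV.

K ≈ 59.2 keV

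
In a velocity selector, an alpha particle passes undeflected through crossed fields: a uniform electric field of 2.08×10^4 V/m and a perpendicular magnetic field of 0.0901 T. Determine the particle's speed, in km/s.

v ≈ 231 km/s

For zero net force, qE = qvB, so v = E/B.
v = (2.08×10^4) / (0.0901) = 2.31×10^5 m/s.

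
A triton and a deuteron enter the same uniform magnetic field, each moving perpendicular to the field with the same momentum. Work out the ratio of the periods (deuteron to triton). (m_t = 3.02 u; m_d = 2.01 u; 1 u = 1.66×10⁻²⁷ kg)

T = 2πm/(qB) is independent of speed, so T₂/T₁ = (m₂/q₂)/(m₁/q₁).
T_{deuteron}/T_{triton} = (3.34×10^-27/1e) / (5.01×10^-27/1e) = 0.666.

ratio ≈ 0.666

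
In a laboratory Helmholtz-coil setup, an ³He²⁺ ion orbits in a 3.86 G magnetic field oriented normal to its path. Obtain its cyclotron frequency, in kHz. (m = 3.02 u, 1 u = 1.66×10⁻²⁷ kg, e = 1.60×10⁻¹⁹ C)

f = qB/(2πm) = (2×1.60×10^-19)(3.86×10^-4) / [2π(5.01×10^-27)] = 3920 Hz.

f ≈ 3.92 kHz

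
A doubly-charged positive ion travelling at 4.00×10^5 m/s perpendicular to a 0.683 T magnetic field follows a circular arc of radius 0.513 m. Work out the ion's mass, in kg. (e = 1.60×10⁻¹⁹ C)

m ≈ 2.80×10^-25 kg

qvB = mv²/r ⇒ m = qBr/v.
m = (2×1.60×10^-19)(0.683)(0.513) / (4.00×10^5) = 2.80×10^-25 kg.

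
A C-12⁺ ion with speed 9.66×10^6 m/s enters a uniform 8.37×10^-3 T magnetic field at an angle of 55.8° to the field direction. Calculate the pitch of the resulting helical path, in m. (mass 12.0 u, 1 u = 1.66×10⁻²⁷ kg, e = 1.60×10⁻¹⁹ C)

The velocity component along B is v∥ = v cos55.8° = 5.43×10^6 m/s.
The cyclotron period T = 2πm/(qB) = 9.35×10^-5 s is set by m, q, B alone.
Pitch = v∥·T = (5.43×10^6)(9.35×10^-5) = 507 m.

pitch ≈ 507 m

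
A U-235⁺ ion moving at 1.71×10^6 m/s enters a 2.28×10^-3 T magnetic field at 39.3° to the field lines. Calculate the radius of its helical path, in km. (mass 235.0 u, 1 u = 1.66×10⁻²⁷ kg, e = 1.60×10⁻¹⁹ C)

Only the perpendicular component v⊥ = v sin39.3° = 1.08×10^6 m/s is bent by the field.
r = m v⊥ /(qB) = (3.90×10^-25)(1.08×10^6) / [(1×1.60×10^-19)(2.28×10^-3)] = 1160 m.

r ≈ 1.16 km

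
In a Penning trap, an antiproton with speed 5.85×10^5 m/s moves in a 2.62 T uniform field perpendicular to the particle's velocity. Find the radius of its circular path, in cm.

The magnetic force provides the centripetal force: qvB = mv²/r, so r = mv/(qB).
r = (1.67×10^-27 kg)(5.85×10^5 m/s) / [(1×1.60×10^-19 C)(2.62 T)] = 2.33×10^-3 m.

r ≈ 0.233 cm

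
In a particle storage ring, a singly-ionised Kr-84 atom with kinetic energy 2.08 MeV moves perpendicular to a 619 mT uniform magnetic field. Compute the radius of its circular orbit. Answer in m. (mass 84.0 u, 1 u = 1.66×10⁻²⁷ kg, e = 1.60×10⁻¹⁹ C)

Convert the energy: K = 2.08 MeV = 3.33×10^-13 J.
v = √(2K/m) = √(2·3.33×10^-13/1.39×10^-25) = 2.18×10^6 m/s.
r = mv/(qB) = (1.39×10^-25)(2.18×10^6) / [(1×1.60×10^-19)(0.619)] = 3.08 m.

r ≈ 3.08 m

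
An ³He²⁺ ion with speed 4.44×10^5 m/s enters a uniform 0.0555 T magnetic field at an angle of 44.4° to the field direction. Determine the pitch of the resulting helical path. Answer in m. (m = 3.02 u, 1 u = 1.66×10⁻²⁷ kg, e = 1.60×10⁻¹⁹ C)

The velocity component along B is v∥ = v cos44.4° = 3.17×10^5 m/s.
The cyclotron period T = 2πm/(qB) = 1.77×10^-6 s is set by m, q, B alone.
Pitch = v∥·T = (3.17×10^5)(1.77×10^-6) = 0.563 m.

pitch ≈ 0.563 m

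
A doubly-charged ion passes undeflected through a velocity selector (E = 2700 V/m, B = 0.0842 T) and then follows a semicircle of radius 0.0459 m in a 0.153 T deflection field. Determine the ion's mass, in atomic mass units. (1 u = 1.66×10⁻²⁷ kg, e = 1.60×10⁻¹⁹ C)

m ≈ 42.2 u

v = E/B₁ = 3.21×10^4 m/s.
From r = mv/(qB₂), m = qB₂r/v = (2×1.60×10^-19)(0.153)(0.0459) / (3.21×10^4) = 7.01×10^-26 kg.
In atomic mass units: m = 7.01×10^-26 / 1.66×10^-27 = 42.2 u.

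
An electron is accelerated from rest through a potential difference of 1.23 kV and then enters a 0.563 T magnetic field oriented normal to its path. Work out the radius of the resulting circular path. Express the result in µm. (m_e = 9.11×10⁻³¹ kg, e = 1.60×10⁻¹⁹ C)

r ≈ 210 µm

The kinetic energy gained is K = qV = (1×1.60×10^-19)(1230) = 1.97×10^-16 J.
v = √(2K/m) = 2.08×10^7 m/s.
r = mv/(qB) = (9.11×10^-31)(2.08×10^7) / [(1×1.60×10^-19)(0.563)] = 2.10×10^-4 m.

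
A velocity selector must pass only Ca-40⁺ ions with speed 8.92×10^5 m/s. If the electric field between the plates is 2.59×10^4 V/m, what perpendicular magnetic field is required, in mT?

B ≈ 29.0 mT

qE = qvB ⇒ B = E/v = (2.59×10^4) / (8.92×10^5) = 0.0290 T.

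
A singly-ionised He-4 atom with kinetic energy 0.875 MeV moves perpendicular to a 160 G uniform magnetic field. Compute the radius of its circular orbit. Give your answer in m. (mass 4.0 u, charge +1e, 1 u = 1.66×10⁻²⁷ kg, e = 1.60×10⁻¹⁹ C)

r ≈ 16.8 m

Convert the energy: K = 0.875 MeV = 1.40×10^-13 J.
v = √(2K/m) = √(2·1.40×10^-13/6.64×10^-27) = 6.49×10^6 m/s.
r = mv/(qB) = (6.64×10^-27)(6.49×10^6) / [(1×1.60×10^-19)(0.0160)] = 16.8 m.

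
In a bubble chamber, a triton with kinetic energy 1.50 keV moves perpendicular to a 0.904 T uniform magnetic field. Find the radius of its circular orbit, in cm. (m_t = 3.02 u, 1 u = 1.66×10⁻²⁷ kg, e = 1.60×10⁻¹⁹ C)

Convert the energy: K = 1.50 keV = 2.40×10^-16 J.
v = √(2K/m) = √(2·2.40×10^-16/5.01×10^-27) = 3.09×10^5 m/s.
r = mv/(qB) = (5.01×10^-27)(3.09×10^5) / [(1×1.60×10^-19)(0.904)] = 0.0107 m.

r ≈ 1.07 cm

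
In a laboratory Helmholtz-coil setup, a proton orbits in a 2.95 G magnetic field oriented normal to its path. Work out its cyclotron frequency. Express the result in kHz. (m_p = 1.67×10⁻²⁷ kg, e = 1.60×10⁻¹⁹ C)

f = qB/(2πm) = (1×1.60×10^-19)(2.95×10^-4) / [2π(1.67×10^-27)] = 4500 Hz.

f ≈ 4.50 kHz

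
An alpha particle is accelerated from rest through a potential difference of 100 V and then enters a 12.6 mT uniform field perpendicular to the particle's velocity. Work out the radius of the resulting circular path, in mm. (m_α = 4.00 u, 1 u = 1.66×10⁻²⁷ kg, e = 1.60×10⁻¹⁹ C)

r ≈ 162 mm

The kinetic energy gained is K = qV = (2×1.60×10^-19)(100) = 3.20×10^-17 J.
v = √(2K/m) = 9.82×10^4 m/s.
r = mv/(qB) = (6.64×10^-27)(9.82×10^4) / [(2×1.60×10^-19)(0.0126)] = 0.162 m.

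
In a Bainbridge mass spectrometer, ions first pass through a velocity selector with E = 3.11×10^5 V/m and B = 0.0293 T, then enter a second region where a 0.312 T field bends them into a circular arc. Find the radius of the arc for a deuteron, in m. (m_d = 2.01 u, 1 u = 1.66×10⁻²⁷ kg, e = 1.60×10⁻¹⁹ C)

The selector passes v = E/B = 3.11×10^5/0.0293 = 1.06×10^7 m/s.
In the deflection region, r = mv/(qB₂) = (3.34×10^-27)(1.06×10^7) / [(1×1.60×10^-19)(0.312)] = 0.709 m.

r ≈ 0.709 m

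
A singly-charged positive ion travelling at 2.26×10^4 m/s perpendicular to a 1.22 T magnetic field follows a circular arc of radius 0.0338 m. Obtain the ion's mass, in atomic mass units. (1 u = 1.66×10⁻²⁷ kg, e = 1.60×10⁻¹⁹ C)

qvB = mv²/r ⇒ m = qBr/v.
m = (1×1.60×10^-19)(1.22)(0.0338) / (2.26×10^4) = 2.92×10^-25 kg = 176 u.

m ≈ 176 u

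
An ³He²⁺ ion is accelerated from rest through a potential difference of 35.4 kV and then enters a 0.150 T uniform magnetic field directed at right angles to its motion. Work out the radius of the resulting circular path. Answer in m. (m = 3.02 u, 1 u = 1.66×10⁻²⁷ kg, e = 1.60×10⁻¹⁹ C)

The kinetic energy gained is K = qV = (2×1.60×10^-19)(3.54×10^4) = 1.13×10^-14 J.
v = √(2K/m) = 2.13×10^6 m/s.
r = mv/(qB) = (5.01×10^-27)(2.13×10^6) / [(2×1.60×10^-19)(0.150)] = 0.222 m.

r ≈ 0.222 m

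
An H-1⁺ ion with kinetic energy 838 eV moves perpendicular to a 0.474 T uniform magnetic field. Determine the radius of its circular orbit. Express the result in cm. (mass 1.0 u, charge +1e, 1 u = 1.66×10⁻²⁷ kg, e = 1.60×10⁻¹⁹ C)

Convert the energy: K = 838 eV = 1.34×10^-16 J.
v = √(2K/m) = √(2·1.34×10^-16/1.66×10^-27) = 4.02×10^5 m/s.
r = mv/(qB) = (1.66×10^-27)(4.02×10^5) / [(1×1.60×10^-19)(0.474)] = 8.80×10^-3 m.

r ≈ 0.880 cm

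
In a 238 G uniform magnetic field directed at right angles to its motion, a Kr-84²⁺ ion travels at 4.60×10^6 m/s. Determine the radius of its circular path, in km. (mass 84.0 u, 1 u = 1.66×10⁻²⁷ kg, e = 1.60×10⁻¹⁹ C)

r ≈ 0.0842 km

The magnetic force provides the centripetal force: qvB = mv²/r, so r = mv/(qB).
r = (1.39×10^-25 kg)(4.60×10^6 m/s) / [(2×1.60×10^-19 C)(0.0238 T)] = 84.2 m.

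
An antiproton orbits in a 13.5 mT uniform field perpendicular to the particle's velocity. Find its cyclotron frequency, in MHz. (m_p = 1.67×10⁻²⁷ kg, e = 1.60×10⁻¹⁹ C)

f = qB/(2πm) = (1×1.60×10^-19)(0.0135) / [2π(1.67×10^-27)] = 2.06×10^5 Hz.

f ≈ 0.206 MHz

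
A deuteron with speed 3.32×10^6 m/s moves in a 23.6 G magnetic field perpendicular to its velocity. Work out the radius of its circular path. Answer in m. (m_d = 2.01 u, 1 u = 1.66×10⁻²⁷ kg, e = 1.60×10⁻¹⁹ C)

r ≈ 29.3 m

The magnetic force provides the centripetal force: qvB = mv²/r, so r = mv/(qB).
r = (3.34×10^-27 kg)(3.32×10^6 m/s) / [(1×1.60×10^-19 C)(2.36×10^-3 T)] = 29.3 m.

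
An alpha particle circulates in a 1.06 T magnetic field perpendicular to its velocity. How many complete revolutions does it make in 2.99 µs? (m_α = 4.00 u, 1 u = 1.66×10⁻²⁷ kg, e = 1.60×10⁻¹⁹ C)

T = 2πm/(qB) = 2π(6.64×10^-27) / [(2×1.60×10^-19)(1.06)] = 1.2300×10^-7 s.
N = t/T = 2.99×10^-6 / 1.2300×10^-7 ≈ 24.31, so 24 complete revolutions.

N = 24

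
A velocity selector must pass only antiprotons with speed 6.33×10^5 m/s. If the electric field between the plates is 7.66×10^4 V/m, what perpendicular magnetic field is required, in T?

B ≈ 0.121 T

qE = qvB ⇒ B = E/v = (7.66×10^4) / (6.33×10^5) = 0.121 T.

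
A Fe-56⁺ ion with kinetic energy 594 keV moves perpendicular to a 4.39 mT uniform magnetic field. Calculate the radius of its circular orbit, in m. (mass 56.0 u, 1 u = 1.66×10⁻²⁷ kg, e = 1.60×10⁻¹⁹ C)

r ≈ 189 m

Convert the energy: K = 594 keV = 9.50×10^-14 J.
v = √(2K/m) = √(2·9.50×10^-14/9.30×10^-26) = 1.43×10^6 m/s.
r = mv/(qB) = (9.30×10^-26)(1.43×10^6) / [(1×1.60×10^-19)(4.39×10^-3)] = 189 m.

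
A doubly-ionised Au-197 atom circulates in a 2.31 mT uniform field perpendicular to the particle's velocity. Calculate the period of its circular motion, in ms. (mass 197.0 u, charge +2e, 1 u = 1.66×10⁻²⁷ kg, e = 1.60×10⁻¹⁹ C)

The cyclotron period is independent of speed: T = 2πm/(qB).
T = 2π(3.27×10^-25) / [(2×1.60×10^-19)(2.31×10^-3)] = 2.78×10^-3 s.

T ≈ 2.78 ms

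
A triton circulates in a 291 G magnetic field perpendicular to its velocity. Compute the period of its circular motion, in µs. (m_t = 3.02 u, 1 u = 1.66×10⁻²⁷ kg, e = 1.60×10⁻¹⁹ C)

T ≈ 6.77 µs

The cyclotron period is independent of speed: T = 2πm/(qB).
T = 2π(5.01×10^-27) / [(1×1.60×10^-19)(0.0291)] = 6.77×10^-6 s.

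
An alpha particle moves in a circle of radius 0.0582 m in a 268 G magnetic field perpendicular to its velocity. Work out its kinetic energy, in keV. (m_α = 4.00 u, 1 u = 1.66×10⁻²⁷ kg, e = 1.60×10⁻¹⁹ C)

K ≈ 0.117 keV

v = qBr/m = (2×1.60×10^-19)(0.0268)(0.0582) / (6.64×10^-27) = 7.52×10^4 m/s.
K = ½mv² = 0.5·(6.64×10^-27)·(7.52×10^4)² = 1.88×10^-17 J = 0.117 keV.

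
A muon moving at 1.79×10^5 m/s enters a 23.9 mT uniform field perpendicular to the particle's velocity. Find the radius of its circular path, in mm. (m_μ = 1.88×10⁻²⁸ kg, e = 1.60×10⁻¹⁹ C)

r ≈ 8.80 mm

The magnetic force provides the centripetal force: qvB = mv²/r, so r = mv/(qB).
r = (1.88×10^-28 kg)(1.79×10^5 m/s) / [(1×1.60×10^-19 C)(0.0239 T)] = 8.80×10^-3 m.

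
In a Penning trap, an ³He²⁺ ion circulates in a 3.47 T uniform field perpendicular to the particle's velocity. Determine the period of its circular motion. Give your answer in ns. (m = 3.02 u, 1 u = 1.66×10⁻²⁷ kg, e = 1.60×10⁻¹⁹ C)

The cyclotron period is independent of speed: T = 2πm/(qB).
T = 2π(5.01×10^-27) / [(2×1.60×10^-19)(3.47)] = 2.84×10^-8 s.

T ≈ 28.4 ns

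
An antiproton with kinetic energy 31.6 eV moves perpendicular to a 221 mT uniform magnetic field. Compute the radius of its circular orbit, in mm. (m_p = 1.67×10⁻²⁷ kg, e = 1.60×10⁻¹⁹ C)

r ≈ 3.68 mm

Convert the energy: K = 31.6 eV = 5.06×10^-18 J.
v = √(2K/m) = √(2·5.06×10^-18/1.67×10^-27) = 7.78×10^4 m/s.
r = mv/(qB) = (1.67×10^-27)(7.78×10^4) / [(1×1.60×10^-19)(0.221)] = 3.68×10^-3 m.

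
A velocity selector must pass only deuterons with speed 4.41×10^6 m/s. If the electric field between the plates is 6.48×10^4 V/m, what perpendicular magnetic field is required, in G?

B ≈ 147 G

qE = qvB ⇒ B = E/v = (6.48×10^4) / (4.41×10^6) = 0.0147 T.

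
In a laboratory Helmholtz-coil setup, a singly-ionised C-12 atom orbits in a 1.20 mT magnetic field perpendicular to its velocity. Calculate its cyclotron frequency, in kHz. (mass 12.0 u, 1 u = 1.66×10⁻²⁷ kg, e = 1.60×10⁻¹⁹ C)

f = qB/(2πm) = (1×1.60×10^-19)(1.20×10^-3) / [2π(1.99×10^-26)] = 1530 Hz.

f ≈ 1.53 kHz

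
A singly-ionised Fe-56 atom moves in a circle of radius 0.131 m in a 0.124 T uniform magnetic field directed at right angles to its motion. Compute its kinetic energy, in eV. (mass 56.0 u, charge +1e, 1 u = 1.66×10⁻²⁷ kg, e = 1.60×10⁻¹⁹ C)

K ≈ 227 eV

v = qBr/m = (1×1.60×10^-19)(0.124)(0.131) / (9.30×10^-26) = 2.80×10^4 m/s.
K = ½mv² = 0.5·(9.30×10^-26)·(2.80×10^4)² = 3.63×10^-17 J = 227 eV.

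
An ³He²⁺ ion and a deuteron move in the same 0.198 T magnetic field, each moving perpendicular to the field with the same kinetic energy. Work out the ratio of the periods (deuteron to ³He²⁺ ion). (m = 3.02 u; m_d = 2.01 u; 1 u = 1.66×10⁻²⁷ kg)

ratio ≈ 1.33

T = 2πm/(qB) is independent of speed, so T₂/T₁ = (m₂/q₂)/(m₁/q₁).
T_{deuteron}/T_{³He²⁺ ion} = (3.34×10^-27/1e) / (5.01×10^-27/2e) = 1.33.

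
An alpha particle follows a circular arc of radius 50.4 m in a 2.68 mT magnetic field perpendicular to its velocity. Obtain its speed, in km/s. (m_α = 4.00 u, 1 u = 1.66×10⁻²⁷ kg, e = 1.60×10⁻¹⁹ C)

From qvB = mv²/r, v = qBr/m.
v = (2×1.60×10^-19)(2.68×10^-3)(50.4) / (6.64×10^-27) = 6.51×10^6 m/s.

v ≈ 6510 km/s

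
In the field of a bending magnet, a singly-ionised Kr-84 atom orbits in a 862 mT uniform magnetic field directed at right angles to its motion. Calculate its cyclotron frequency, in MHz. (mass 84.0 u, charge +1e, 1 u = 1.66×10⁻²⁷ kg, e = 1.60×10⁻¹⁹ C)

f = qB/(2πm) = (1×1.60×10^-19)(0.862) / [2π(1.39×10^-25)] = 1.57×10^5 Hz.

f ≈ 0.157 MHz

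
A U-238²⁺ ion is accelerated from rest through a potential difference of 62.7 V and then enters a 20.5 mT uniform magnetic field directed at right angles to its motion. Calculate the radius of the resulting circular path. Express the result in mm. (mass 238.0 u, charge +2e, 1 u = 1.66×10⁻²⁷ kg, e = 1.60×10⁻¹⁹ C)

r ≈ 607 mm

The kinetic energy gained is K = qV = (2×1.60×10^-19)(62.7) = 2.01×10^-17 J.
v = √(2K/m) = 1.01×10^4 m/s.
r = mv/(qB) = (3.95×10^-25)(1.01×10^4) / [(2×1.60×10^-19)(0.0205)] = 0.607 m.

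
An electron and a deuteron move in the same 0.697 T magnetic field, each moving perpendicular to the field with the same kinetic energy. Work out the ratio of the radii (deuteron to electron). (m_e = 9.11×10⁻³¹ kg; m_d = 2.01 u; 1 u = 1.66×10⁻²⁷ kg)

ratio ≈ 60.5

r = √(2mK)/(qB) ⇒ at equal K, r ∝ √m/q.
r_{deuteron}/r_{electron} = 60.5.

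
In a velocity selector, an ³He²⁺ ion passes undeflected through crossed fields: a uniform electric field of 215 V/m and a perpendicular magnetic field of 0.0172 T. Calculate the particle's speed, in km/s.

For zero net force, qE = qvB, so v = E/B.
v = (215) / (0.0172) = 1.25×10^4 m/s.

v ≈ 12.5 km/s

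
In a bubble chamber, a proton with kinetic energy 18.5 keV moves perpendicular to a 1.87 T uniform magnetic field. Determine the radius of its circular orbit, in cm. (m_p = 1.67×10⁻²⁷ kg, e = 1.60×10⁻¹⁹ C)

Convert the energy: K = 18.5 keV = 2.96×10^-15 J.
v = √(2K/m) = √(2·2.96×10^-15/1.67×10^-27) = 1.88×10^6 m/s.
r = mv/(qB) = (1.67×10^-27)(1.88×10^6) / [(1×1.60×10^-19)(1.87)] = 0.0105 m.

r ≈ 1.05 cm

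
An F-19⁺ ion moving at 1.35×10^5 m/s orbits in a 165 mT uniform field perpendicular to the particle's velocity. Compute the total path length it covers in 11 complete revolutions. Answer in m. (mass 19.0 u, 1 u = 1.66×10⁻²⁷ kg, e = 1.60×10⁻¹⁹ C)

r = mv/(qB) = 0.161 m, so one revolution covers 2πr = 1.01 m.
In 11 revolutions: L = 11·2πr = 11.1 m.

L ≈ 11.1 m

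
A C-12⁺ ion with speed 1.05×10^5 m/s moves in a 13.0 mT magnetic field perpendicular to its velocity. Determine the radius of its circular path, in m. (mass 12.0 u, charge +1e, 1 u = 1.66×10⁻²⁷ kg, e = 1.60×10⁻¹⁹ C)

The magnetic force provides the centripetal force: qvB = mv²/r, so r = mv/(qB).
r = (1.99×10^-26 kg)(1.05×10^5 m/s) / [(1×1.60×10^-19 C)(0.0130 T)] = 1.01 m.

r ≈ 1.01 m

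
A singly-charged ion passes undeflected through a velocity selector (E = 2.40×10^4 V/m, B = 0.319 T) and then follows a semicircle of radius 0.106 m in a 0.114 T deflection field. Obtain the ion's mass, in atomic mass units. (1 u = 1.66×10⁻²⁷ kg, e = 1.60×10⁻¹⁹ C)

m ≈ 15.5 u

v = E/B₁ = 7.52×10^4 m/s.
From r = mv/(qB₂), m = qB₂r/v = (1×1.60×10^-19)(0.114)(0.106) / (7.52×10^4) = 2.57×10^-26 kg.
In atomic mass units: m = 2.57×10^-26 / 1.66×10^-27 = 15.5 u.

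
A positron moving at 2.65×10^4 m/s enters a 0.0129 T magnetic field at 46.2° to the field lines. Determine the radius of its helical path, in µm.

Only the perpendicular component v⊥ = v sin46.2° = 1.91×10^4 m/s is bent by the field.
r = m v⊥ /(qB) = (9.11×10^-31)(1.91×10^4) / [(1×1.60×10^-19)(0.0129)] = 8.44×10^-6 m.

r ≈ 8.44 µm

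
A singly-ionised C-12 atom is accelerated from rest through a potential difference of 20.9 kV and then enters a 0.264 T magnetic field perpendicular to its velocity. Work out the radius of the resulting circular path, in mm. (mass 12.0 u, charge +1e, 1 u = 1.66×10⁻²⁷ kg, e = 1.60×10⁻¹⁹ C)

r ≈ 273 mm

The kinetic energy gained is K = qV = (1×1.60×10^-19)(2.09×10^4) = 3.34×10^-15 J.
v = √(2K/m) = 5.79×10^5 m/s.
r = mv/(qB) = (1.99×10^-26)(5.79×10^5) / [(1×1.60×10^-19)(0.264)] = 0.273 m.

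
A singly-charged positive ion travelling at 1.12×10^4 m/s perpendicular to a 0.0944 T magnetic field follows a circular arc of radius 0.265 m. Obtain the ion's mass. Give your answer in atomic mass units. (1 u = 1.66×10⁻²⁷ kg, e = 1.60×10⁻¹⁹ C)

m ≈ 215 u

qvB = mv²/r ⇒ m = qBr/v.
m = (1×1.60×10^-19)(0.0944)(0.265) / (1.12×10^4) = 3.57×10^-25 kg = 215 u.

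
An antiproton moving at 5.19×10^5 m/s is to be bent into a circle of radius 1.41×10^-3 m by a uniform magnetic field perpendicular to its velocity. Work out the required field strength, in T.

qvB = mv²/r gives B = mv/(qr).
B = (1.67×10^-27)(5.19×10^5) / [(1×1.60×10^-19)(1.41×10^-3)] = 3.84 T.

B ≈ 3.84 T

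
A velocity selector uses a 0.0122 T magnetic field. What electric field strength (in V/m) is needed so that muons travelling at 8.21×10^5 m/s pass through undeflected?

E ≈ 1.00×10^4 V/m

qE = qvB ⇒ E = vB = (8.21×10^5)(0.0122) = 1.00×10^4 V/m.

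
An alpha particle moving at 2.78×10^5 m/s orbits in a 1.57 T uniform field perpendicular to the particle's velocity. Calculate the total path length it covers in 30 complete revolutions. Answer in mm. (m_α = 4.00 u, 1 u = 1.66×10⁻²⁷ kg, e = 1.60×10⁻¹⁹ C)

r = mv/(qB) = 3.67×10^-3 m, so one revolution covers 2πr = 0.0231 m.
In 30 revolutions: L = 30·2πr = 0.693 m.

L ≈ 693 mm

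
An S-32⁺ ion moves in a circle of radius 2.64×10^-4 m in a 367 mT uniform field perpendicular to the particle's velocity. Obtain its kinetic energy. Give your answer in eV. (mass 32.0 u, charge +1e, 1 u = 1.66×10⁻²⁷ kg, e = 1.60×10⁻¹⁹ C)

K ≈ 0.0141 eV

v = qBr/m = (1×1.60×10^-19)(0.367)(2.64×10^-4) / (5.31×10^-26) = 292 m/s.
K = ½mv² = 0.5·(5.31×10^-26)·(292)² = 2.26×10^-21 J = 0.0141 eV.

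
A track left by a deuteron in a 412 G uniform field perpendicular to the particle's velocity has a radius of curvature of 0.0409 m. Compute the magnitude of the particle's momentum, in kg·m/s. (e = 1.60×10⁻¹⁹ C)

p ≈ 2.70×10^-22 kg·m/s

Since qvB = mv²/r, the momentum p = mv = qBr.
p = (1×1.60×10^-19)(0.0412)(0.0409) = 2.70×10^-22 kg·m/s.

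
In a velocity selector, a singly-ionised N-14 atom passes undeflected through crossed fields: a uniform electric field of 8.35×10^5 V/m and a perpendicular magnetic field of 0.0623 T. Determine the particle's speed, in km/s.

v ≈ 13400 km/s

For zero net force, qE = qvB, so v = E/B.
v = (8.35×10^5) / (0.0623) = 1.34×10^7 m/s.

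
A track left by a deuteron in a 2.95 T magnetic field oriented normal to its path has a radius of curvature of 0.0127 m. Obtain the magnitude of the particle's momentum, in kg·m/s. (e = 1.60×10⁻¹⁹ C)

Since qvB = mv²/r, the momentum p = mv = qBr.
p = (1×1.60×10^-19)(2.95)(0.0127) = 5.99×10^-21 kg·m/s.

p ≈ 5.99×10^-21 kg·m/s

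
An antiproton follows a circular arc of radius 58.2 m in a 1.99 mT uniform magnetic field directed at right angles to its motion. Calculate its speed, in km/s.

v ≈ 11100 km/s

From qvB = mv²/r, v = qBr/m.
v = (1×1.60×10^-19)(1.99×10^-3)(58.2) / (1.67×10^-27) = 1.11×10^7 m/s.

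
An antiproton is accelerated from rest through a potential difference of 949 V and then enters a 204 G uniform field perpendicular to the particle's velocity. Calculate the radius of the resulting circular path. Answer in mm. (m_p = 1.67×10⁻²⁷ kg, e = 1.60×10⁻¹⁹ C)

r ≈ 218 mm

The kinetic energy gained is K = qV = (1×1.60×10^-19)(949) = 1.52×10^-16 J.
v = √(2K/m) = 4.26×10^5 m/s.
r = mv/(qB) = (1.67×10^-27)(4.26×10^5) / [(1×1.60×10^-19)(0.0204)] = 0.218 m.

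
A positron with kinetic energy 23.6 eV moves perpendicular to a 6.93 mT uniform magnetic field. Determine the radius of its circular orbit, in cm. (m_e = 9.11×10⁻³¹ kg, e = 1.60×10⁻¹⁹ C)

r ≈ 0.237 cm

Convert the energy: K = 23.6 eV = 3.78×10^-18 J.
v = √(2K/m) = √(2·3.78×10^-18/9.11×10^-31) = 2.88×10^6 m/s.
r = mv/(qB) = (9.11×10^-31)(2.88×10^6) / [(1×1.60×10^-19)(6.93×10^-3)] = 2.37×10^-3 m.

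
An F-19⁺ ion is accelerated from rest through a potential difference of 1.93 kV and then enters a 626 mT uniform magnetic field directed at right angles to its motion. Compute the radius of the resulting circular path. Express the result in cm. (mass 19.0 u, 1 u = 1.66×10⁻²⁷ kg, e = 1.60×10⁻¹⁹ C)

The kinetic energy gained is K = qV = (1×1.60×10^-19)(1930) = 3.09×10^-16 J.
v = √(2K/m) = 1.40×10^5 m/s.
r = mv/(qB) = (3.15×10^-26)(1.40×10^5) / [(1×1.60×10^-19)(0.626)] = 0.0441 m.

r ≈ 4.41 cm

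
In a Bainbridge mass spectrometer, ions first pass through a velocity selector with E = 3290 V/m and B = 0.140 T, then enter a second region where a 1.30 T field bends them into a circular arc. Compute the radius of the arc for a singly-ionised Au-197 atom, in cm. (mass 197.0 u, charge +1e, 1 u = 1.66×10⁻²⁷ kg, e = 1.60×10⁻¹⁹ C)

The selector passes v = E/B = 3290/0.140 = 2.35×10^4 m/s.
In the deflection region, r = mv/(qB₂) = (3.27×10^-25)(2.35×10^4) / [(1×1.60×10^-19)(1.30)] = 0.0369 m.

r ≈ 3.69 cm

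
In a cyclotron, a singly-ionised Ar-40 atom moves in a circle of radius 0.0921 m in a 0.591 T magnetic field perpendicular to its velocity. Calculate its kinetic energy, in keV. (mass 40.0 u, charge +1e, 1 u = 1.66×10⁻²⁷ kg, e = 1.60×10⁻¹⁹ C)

K ≈ 3.57 keV

v = qBr/m = (1×1.60×10^-19)(0.591)(0.0921) / (6.64×10^-26) = 1.31×10^5 m/s.
K = ½mv² = 0.5·(6.64×10^-26)·(1.31×10^5)² = 5.71×10^-16 J = 3.57 keV.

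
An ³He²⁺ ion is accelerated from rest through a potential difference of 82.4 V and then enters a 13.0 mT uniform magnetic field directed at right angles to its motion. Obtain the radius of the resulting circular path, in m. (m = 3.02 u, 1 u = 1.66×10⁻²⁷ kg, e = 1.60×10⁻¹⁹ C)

The kinetic energy gained is K = qV = (2×1.60×10^-19)(82.4) = 2.64×10^-17 J.
v = √(2K/m) = 1.03×10^5 m/s.
r = mv/(qB) = (5.01×10^-27)(1.03×10^5) / [(2×1.60×10^-19)(0.0130)] = 0.124 m.

r ≈ 0.124 m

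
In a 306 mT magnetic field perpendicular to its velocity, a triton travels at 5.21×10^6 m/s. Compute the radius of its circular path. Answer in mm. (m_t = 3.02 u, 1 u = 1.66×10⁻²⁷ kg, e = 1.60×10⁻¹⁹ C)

The magnetic force provides the centripetal force: qvB = mv²/r, so r = mv/(qB).
r = (5.01×10^-27 kg)(5.21×10^6 m/s) / [(1×1.60×10^-19 C)(0.306 T)] = 0.533 m.

r ≈ 533 mm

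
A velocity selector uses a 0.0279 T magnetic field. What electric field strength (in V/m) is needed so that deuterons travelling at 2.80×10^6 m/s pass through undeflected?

qE = qvB ⇒ E = vB = (2.80×10^6)(0.0279) = 7.81×10^4 V/m.

E ≈ 7.81×10^4 V/m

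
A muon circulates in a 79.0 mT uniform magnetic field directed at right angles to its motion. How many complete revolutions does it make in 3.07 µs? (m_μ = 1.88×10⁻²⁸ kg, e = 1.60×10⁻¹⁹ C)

T = 2πm/(qB) = 2π(1.88×10^-28) / [(1×1.60×10^-19)(0.0790)] = 9.3452×10^-8 s.
N = t/T = 3.07×10^-6 / 9.3452×10^-8 ≈ 32.85, so 32 complete revolutions.

N = 32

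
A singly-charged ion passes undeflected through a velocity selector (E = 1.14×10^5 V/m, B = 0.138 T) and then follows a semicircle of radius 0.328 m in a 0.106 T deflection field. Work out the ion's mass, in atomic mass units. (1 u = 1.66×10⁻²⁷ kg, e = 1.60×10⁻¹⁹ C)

m ≈ 4.06 u

v = E/B₁ = 8.26×10^5 m/s.
From r = mv/(qB₂), m = qB₂r/v = (1×1.60×10^-19)(0.106)(0.328) / (8.26×10^5) = 6.73×10^-27 kg.
In atomic mass units: m = 6.73×10^-27 / 1.66×10^-27 = 4.06 u.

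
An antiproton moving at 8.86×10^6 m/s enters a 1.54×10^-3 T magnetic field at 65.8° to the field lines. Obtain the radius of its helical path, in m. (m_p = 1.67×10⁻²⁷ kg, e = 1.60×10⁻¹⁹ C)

r ≈ 54.8 m

Only the perpendicular component v⊥ = v sin65.8° = 8.08×10^6 m/s is bent by the field.
r = m v⊥ /(qB) = (1.67×10^-27)(8.08×10^6) / [(1×1.60×10^-19)(1.54×10^-3)] = 54.8 m.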